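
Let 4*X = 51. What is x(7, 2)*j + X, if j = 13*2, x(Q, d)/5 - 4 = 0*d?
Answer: 2131/4 ≈ 532.75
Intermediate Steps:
x(Q, d) = 20 (x(Q, d) = 20 + 5*(0*d) = 20 + 5*0 = 20 + 0 = 20)
X = 51/4 (X = (¼)*51 = 51/4 ≈ 12.750)
j = 26
x(7, 2)*j + X = 20*26 + 51/4 = 520 + 51/4 = 2131/4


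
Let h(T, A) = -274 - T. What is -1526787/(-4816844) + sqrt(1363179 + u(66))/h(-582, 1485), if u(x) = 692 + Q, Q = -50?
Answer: 1526787/4816844 + sqrt(1363821)/308 ≈ 4.1086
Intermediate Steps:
u(x) = 642 (u(x) = 692 - 50 = 642)
-1526787/(-4816844) + sqrt(1363179 + u(66))/h(-582, 1485) = -1526787/(-4816844) + sqrt(1363179 + 642)/(-274 - 1*(-582)) = -1526787*(-1/4816844) + sqrt(1363821)/(-274 + 582) = 1526787/4816844 + sqrt(1363821)/308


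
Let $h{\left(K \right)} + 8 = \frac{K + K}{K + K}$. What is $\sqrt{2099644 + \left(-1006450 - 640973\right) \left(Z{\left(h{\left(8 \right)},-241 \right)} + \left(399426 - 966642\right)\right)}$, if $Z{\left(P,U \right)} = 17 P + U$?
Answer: $2 \sqrt{233759964073} \approx 9.6698 \cdot 10^{5}$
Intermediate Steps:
$h{\left(K \right)} = -7$ ($h{\left(K \right)} = -8 + \frac{K + K}{K + K} = -8 + \frac{2 K}{2 K} = -8 + 2 K \frac{1}{2 K} = -8 + 1 = -7$)
$Z{\left(P,U \right)} = U + 17 P$
$\sqrt{2099644 + \left(-1006450 - 640973\right) \left(Z{\left(h{\left(8 \right)},-241 \right)} + \left(399426 - 966642\right)\right)} = \sqrt{2099644 + \left(-1006450 - 640973\right) \left(\left(-241 + 17 \left(-7\right)\right) + \left(399426 - 966642\right)\right)} = \sqrt{2099644 - 1647423 \left(\left(-241 - 119\right) + \left(399426 - 966642\right)\right)} = \sqrt{2099644 - 1647423 \left(-360 - 567216\right)} = \sqrt{2099644 - -935037756648} = \sqrt{2099644 + 935037756648} = \sqrt{935039856292} = 2 \sqrt{233759964073}$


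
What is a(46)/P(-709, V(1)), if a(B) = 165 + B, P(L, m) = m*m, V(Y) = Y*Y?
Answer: 211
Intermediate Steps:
V(Y) = Y²
P(L, m) = m²
a(46)/P(-709, V(1)) = (165 + 46)/((1²)²) = 211/(1²) = 211/1 = 211*1 = 211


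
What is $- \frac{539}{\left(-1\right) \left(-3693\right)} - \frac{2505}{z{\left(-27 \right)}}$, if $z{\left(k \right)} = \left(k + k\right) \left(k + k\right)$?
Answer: $- \frac{1202521}{1196532} \approx -1.005$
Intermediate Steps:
$z{\left(k \right)} = 4 k^{2}$ ($z{\left(k \right)} = 2 k 2 k = 4 k^{2}$)
$- \frac{539}{\left(-1\right) \left(-3693\right)} - \frac{2505}{z{\left(-27 \right)}} = - \frac{539}{\left(-1\right) \left(-3693\right)} - \frac{2505}{4 \left(-27\right)^{2}} = - \frac{539}{3693} - \frac{2505}{4 \cdot 729} = \left(-539\right) \frac{1}{3693} - \frac{2505}{2916} = - \frac{539}{3693} - \frac{835}{972} = - \frac{1202521}{1196532}$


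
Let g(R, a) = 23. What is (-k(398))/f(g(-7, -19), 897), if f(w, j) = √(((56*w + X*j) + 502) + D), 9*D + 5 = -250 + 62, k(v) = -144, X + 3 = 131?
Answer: 432*√1049261/1049261 ≈ 0.42174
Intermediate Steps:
X = 128 (X = -3 + 131 = 128)
D = -193/9 (D = -5/9 + (-250 + 62)/9 = -5/9 + (⅑)*(-188) = -5/9 - 188/9 = -193/9 ≈ -21.444)
f(w, j) = √(4325/9 + 56*w + 128*j) (f(w, j) = √(((56*w + 128*j) + 502) - 193/9) = √((502 + 56*w + 128*j) - 193/9) = √(4325/9 + 56*w + 128*j))
(-k(398))/f(g(-7, -19), 897) = (-1*(-144))/((√(4325 + 504*23 + 1152*897)/3)) = 144/((√(4325 + 11592 + 1033344)/3)) = 144/((√1049261/3)) = 144*(3*√1049261/1049261) = 432*√1049261/1049261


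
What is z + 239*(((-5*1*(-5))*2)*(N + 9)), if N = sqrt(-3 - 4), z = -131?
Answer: 107419 + 11950*I*sqrt(7) ≈ 1.0742e+5 + 31617.0*I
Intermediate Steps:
N = I*sqrt(7) (N = sqrt(-7) = I*sqrt(7) ≈ 2.6458*I)
z + 239*(((-5*1*(-5))*2)*(N + 9)) = -131 + 239*(((-5*1*(-5))*2)*(I*sqrt(7) + 9)) = -131 + 239*((-5*(-5)*2)*(9 + I*sqrt(7))) = -131 + 239*((25*2)*(9 + I*sqrt(7))) = -131 + 239*(50*(9 + I*sqrt(7))) = -131 + 239*(450 + 50*I*sqrt(7)) = -131 + (107550 + 11950*I*sqrt(7)) = 107419 + 11950*I*sqrt(7)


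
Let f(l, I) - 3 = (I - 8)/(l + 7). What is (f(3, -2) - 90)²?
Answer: 7744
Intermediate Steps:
f(l, I) = 3 + (-8 + I)/(7 + l) (f(l, I) = 3 + (I - 8)/(l + 7) = 3 + (-8 + I)/(7 + l))
(f(3, -2) - 90)² = ((13 - 2 + 3*3)/(7 + 3) - 90)² = ((13 - 2 + 9)/10 - 90)² = ((⅒)*20 - 90)² = (2 - 90)² = (-88)² = 7744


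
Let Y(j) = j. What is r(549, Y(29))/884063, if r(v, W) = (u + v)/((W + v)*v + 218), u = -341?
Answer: 52/70181341255 ≈ 7.4094e-10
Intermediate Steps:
r(v, W) = (-341 + v)/(218 + v*(W + v)) (r(v, W) = (-341 + v)/((W + v)*v + 218) = (-341 + v)/(v*(W + v) + 218) = (-341 + v)/(218 + v*(W + v)))
r(549, Y(29))/884063 = ((-341 + 549)/(218 + 549² + 29*549))/884063 = (208/(218 + 301401 + 15921))*(1/884063) = (208/317540)*(1/884063) = ((1/317540)*208)*(1/884063) = (52/79385)*(1/884063) = 52/70181341255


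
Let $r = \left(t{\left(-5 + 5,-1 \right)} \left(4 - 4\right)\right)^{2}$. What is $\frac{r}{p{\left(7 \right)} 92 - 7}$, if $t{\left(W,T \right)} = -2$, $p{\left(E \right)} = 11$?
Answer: $0$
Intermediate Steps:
$r = 0$ ($r = \left(- 2 \left(4 - 4\right)\right)^{2} = \left(\left(-2\right) 0\right)^{2} = 0^{2} = 0$)
$\frac{r}{p{\left(7 \right)} 92 - 7} = \frac{0}{11 \cdot 92 - 7} = \frac{0}{1012 - 7} = \frac{0}{1005} = 0 \cdot \frac{1}{1005} = 0$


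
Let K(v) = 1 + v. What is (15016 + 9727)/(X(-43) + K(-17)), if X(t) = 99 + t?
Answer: 24743/40 ≈ 618.58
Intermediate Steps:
(15016 + 9727)/(X(-43) + K(-17)) = (15016 + 9727)/((99 - 43) + (1 - 17)) = 24743/(56 - 16) = 24743/40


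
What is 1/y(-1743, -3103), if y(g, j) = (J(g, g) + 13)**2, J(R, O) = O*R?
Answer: 1/9229820715844 ≈ 1.0834e-13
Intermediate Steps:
y(g, j) = (13 + g**2)**2 (y(g, j) = (g*g + 13)**2 = (g**2 + 13)**2 = (13 + g**2)**2)
1/y(-1743, -3103) = 1/((13 + (-1743)**2)**2) = 1/((13 + 3038049)**2) = 1/(3038062**2) = 1/9229820715844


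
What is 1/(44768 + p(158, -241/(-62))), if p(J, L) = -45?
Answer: 1/44723 ≈ 2.2360e-5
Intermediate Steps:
1/(44768 + p(158, -241/(-62))) = 1/(44768 - 45) = 1/44723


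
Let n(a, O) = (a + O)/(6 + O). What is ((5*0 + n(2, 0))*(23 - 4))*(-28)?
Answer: -532/3 ≈ -177.33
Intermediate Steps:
n(a, O) = (O + a)/(6 + O)
((5*0 + n(2, 0))*(23 - 4))*(-28) = ((5*0 + (0 + 2)/(6 + 0))*(23 - 4))*(-28) = ((0 + 2/6)*19)*(-28) = ((0 + (⅙)*2)*19)*(-28) = ((0 + ⅓)*19)*(-28) = ((⅓)*19)*(-28) = (19/3)*(-28) = -532/3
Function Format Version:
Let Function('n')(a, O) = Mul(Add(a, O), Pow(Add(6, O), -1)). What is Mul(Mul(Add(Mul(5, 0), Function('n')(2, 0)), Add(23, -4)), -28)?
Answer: Rational(-532, 3) ≈ -177.33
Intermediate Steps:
Function('n')(a, O) = Mul(Pow(Add(6, O), -1), Add(O, a)) (Function('n')(a, O) = Mul(Add(O, a), Pow(Add(6, O), -1)) = Mul(Pow(Add(6, O), -1), Add(O, a)))
Mul(Mul(Add(Mul(5, 0), Function('n')(2, 0)), Add(23, -4)), -28) = Mul(Mul(Add(Mul(5, 0), Mul(Pow(Add(6, 0), -1), Add(0, 2))), Add(23, -4)), -28) = Mul(Mul(Add(0, Mul(Pow(6, -1), 2)), 19), -28) = Mul(Mul(Add(0, Mul(Rational(1, 6), 2)), 19), -28) = Mul(Mul(Add(0, Rational(1, 3)), 19), -28) = Mul(Mul(Rational(1, 3), 19), -28) = Mul(Rational(19, 3), -28) = Rational(-532, 3)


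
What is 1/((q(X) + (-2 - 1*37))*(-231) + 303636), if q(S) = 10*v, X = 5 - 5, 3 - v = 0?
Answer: 1/305715 ≈ 3.2710e-6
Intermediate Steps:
v = 3 (v = 3 - 1*0 = 3 + 0 = 3)
X = 0
q(S) = 30 (q(S) = 10*3 = 30)
1/((q(X) + (-2 - 1*37))*(-231) + 303636) = 1/((30 + (-2 - 1*37))*(-231) + 303636) = 1/((30 + (-2 - 37))*(-231) + 303636) = 1/((30 - 39)*(-231) + 303636) = 1/(-9*(-231) + 303636) = 1/(2079 + 303636) = 1/305715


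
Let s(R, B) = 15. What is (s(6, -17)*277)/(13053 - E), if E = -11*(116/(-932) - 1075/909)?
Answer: 176003307/552308209 ≈ 0.31867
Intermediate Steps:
E = 3045196/211797 (E = -11*(116*(-1/932) - 1075*1/909) = -11*(-29/233 - 1075/909) = -11*(-276836/211797) = 3045196/211797 ≈ 14.378)
(s(6, -17)*277)/(13053 - E) = (15*277)/(13053 - 1*3045196/211797) = 4155/(13053 - 3045196/211797) = 4155/(2761541045/211797) = 4155*(211797/2761541045) = 176003307/552308209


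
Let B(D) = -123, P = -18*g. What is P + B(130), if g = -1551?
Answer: 27795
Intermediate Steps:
P = 27918 (P = -18*(-1551) = 27918)
P + B(130) = 27918 - 123 = 27795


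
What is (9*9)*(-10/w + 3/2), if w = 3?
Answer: -297/2 ≈ -148.50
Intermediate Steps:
(9*9)*(-10/w + 3/2) = (9*9)*(-10/3 + 3/2) = 81*(-10*⅓ + 3*(½)) = 81*(-10/3 + 3/2) = 81*(-11/6) = -297/2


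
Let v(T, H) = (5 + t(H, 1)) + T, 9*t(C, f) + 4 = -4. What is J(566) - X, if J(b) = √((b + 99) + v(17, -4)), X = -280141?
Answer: 280141 + 5*√247/3 ≈ 2.8017e+5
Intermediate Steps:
t(C, f) = -8/9 (t(C, f) = -4/9 + (⅑)*(-4) = -4/9 - 4/9 = -8/9)
v(T, H) = 37/9 + T (v(T, H) = (5 - 8/9) + T = 37/9 + T)
J(b) = √(1081/9 + b) (J(b) = √((b + 99) + (37/9 + 17)) = √((99 + b) + 190/9) = √(1081/9 + b))
J(566) - X = √(1081 + 9*566)/3 - 1*(-280141) = √(1081 + 5094)/3 + 280141 = √6175/3 + 280141 = (5*√247)/3 + 280141 = 5*√247/3 + 280141 = 280141 + 5*√247/3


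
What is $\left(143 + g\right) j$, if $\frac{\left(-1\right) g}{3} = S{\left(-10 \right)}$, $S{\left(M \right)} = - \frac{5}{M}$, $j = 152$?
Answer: $21508$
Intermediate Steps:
$g = - \frac{3}{2}$ ($g = - 3 \left(- \frac{5}{-10}\right) = - 3 \left(\left(-5\right) \left(- \frac{1}{10}\right)\right) = \left(-3\right) \frac{1}{2} = - \frac{3}{2} \approx -1.5$)
$\left(143 + g\right) j = \left(143 - \frac{3}{2}\right) 152 = \frac{283}{2} \cdot 152 = 21508$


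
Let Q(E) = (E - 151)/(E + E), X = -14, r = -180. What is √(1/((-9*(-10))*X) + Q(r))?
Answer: √6482/84 ≈ 0.95846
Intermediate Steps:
Q(E) = (-151 + E)/(2*E) (Q(E) = (-151 + E)/((2*E)) = (-151 + E)*(1/(2*E)) = (-151 + E)/(2*E))
√(1/((-9*(-10))*X) + Q(r)) = √(1/(-9*(-10)*(-14)) + (½)*(-151 - 180)/(-180)) = √(1/(90*(-14)) + (½)*(-1/180)*(-331)) = √(1/(-1260) + 331/360) = √(-1/1260 + 331/360) = √(463/504) = √6482/84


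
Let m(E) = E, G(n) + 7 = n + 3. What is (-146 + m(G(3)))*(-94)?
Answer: 13818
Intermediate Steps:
G(n) = -4 + n (G(n) = -7 + (n + 3) = -7 + (3 + n) = -4 + n)
(-146 + m(G(3)))*(-94) = (-146 + (-4 + 3))*(-94) = (-146 - 1)*(-94) = -147*(-94) = 13818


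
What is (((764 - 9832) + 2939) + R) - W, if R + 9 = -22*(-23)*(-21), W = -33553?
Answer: 16789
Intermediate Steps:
R = -10635 (R = -9 - 22*(-23)*(-21) = -9 + 506*(-21) = -9 - 10626 = -10635)
(((764 - 9832) + 2939) + R) - W = (((764 - 9832) + 2939) - 10635) - 1*(-33553) = ((-9068 + 2939) - 10635) + 33553 = (-6129 - 10635) + 33553 = -16764 + 33553 = 16789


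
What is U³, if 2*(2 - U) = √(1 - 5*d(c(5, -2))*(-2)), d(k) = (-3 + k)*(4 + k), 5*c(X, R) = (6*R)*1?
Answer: (20 - I*√2135)³/1000 ≈ -120.1 + 43.203*I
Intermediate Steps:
c(X, R) = 6*R/5 (c(X, R) = ((6*R)*1)/5 = (6*R)/5 = 6*R/5)
U = 2 - I*√2135/10 (U = 2 - √(1 - 5*(-12 + (6/5)*(-2) + ((6/5)*(-2))²)*(-2))/2 = 2 - √(1 - 5*(-12 - 12/5 + (-12/5)²)*(-2))/2 = 2 - √(1 - 5*(-12 - 12/5 + 144/25)*(-2))/2 = 2 - √(1 - 5*(-216/25)*(-2))/2 = 2 - √(1 + (216/5)*(-2))/2 = 2 - √(1 - 432/5)/2 = 2 - I*√2135/10 ≈ 2.0 - 4.6206*I)
U³ = (2 - I*√2135/10)³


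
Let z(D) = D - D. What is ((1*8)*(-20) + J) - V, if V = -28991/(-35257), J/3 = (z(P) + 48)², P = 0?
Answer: 238026273/35257 ≈ 6751.2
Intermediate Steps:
z(D) = 0
J = 6912 (J = 3*(0 + 48)² = 3*48² = 3*2304 = 6912)
V = 28991/35257 (V = -28991*(-1/35257) = 28991/35257 ≈ 0.82228)
((1*8)*(-20) + J) - V = ((1*8)*(-20) + 6912) - 1*28991/35257 = (8*(-20) + 6912) - 28991/35257 = (-160 + 6912) - 28991/35257 = 6752 - 28991/35257 = 238026273/35257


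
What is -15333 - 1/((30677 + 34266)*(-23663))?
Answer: -23562929622596/1536746209 ≈ -15333.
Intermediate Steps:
-15333 - 1/((30677 + 34266)*(-23663)) = -15333 - (-1)/(64943*23663) = -15333 - 1*(-1/1536746209) = -15333 + 1/1536746209 = -23562929622596/1536746209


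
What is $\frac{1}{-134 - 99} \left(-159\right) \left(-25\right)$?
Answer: $- \frac{3975}{233} \approx -17.06$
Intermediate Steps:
$\frac{1}{-134 - 99} \left(-159\right) \left(-25\right) = \frac{1}{-233} \left(-159\right) \left(-25\right) = \left(- \frac{1}{233}\right) \left(-159\right) \left(-25\right) = \frac{159}{233} \left(-25\right) = - \frac{3975}{233}$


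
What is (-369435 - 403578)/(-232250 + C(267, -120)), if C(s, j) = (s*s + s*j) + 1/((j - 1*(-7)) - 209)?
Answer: 82970062/20715441 ≈ 4.0052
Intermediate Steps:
C(s, j) = s**2 + 1/(-202 + j) + j*s (C(s, j) = (s**2 + j*s) + 1/((j + 7) - 209) = (s**2 + j*s) + 1/((7 + j) - 209) = (s**2 + j*s) + 1/(-202 + j) = s**2 + 1/(-202 + j) + j*s)
(-369435 - 403578)/(-232250 + C(267, -120)) = (-369435 - 403578)/(-232250 + (1 - 202*267**2 - 120*267**2 + 267*(-120)**2 - 202*(-120)*267)/(-202 - 120)) = -773013/(-232250 + (1 - 202*71289 - 120*71289 + 267*14400 + 6472080)/(-322)) = -773013/(-232250 - (1 - 14400378 - 8554680 + 3844800 + 6472080)/322) = -773013/(-232250 - 1/322*(-12638177)) = -773013/(-232250 + 12638177/322) = -773013/(-62146323/322) = -773013*(-322/62146323) = 82970062/20715441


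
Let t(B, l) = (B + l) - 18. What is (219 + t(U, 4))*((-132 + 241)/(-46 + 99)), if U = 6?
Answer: 22999/53 ≈ 433.94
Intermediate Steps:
t(B, l) = -18 + B + l
(219 + t(U, 4))*((-132 + 241)/(-46 + 99)) = (219 + (-18 + 6 + 4))*((-132 + 241)/(-46 + 99)) = (219 - 8)*(109/53) = 211*(109*(1/53)) = 211*(109/53) = 22999/53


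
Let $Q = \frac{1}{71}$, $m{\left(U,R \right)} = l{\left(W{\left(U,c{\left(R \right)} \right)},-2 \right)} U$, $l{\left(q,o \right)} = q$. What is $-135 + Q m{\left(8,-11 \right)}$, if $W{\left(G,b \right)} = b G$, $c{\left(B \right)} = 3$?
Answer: $- \frac{9393}{71} \approx -132.3$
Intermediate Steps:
$W{\left(G,b \right)} = G b$
$m{\left(U,R \right)} = 3 U^{2}$ ($m{\left(U,R \right)} = U 3 U = 3 U U = 3 U^{2}$)
$Q = \frac{1}{71} \approx 0.014085$
$-135 + Q m{\left(8,-11 \right)} = -135 + \frac{3 \cdot 8^{2}}{71} = -135 + \frac{3 \cdot 64}{71} = -135 + \frac{1}{71} \cdot 192 = -135 + \frac{192}{71} = - \frac{9393}{71}$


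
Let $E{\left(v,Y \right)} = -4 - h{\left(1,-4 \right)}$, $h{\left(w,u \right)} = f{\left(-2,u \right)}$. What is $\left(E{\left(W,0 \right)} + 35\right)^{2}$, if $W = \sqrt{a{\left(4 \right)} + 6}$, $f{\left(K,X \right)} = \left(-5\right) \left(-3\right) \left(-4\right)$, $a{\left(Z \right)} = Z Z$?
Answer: $8281$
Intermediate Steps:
$a{\left(Z \right)} = Z^{2}$
$f{\left(K,X \right)} = -60$ ($f{\left(K,X \right)} = 15 \left(-4\right) = -60$)
$h{\left(w,u \right)} = -60$
$W = \sqrt{22}$ ($W = \sqrt{4^{2} + 6} = \sqrt{16 + 6} = \sqrt{22} \approx 4.6904$)
$E{\left(v,Y \right)} = 56$ ($E{\left(v,Y \right)} = -4 - -60 = -4 + 60 = 56$)
$\left(E{\left(W,0 \right)} + 35\right)^{2} = \left(56 + 35\right)^{2} = 91^{2} = 8281$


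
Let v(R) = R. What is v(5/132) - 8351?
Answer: -1102327/132 ≈ -8351.0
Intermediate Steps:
v(5/132) - 8351 = 5/132 - 8351 = -1102327/132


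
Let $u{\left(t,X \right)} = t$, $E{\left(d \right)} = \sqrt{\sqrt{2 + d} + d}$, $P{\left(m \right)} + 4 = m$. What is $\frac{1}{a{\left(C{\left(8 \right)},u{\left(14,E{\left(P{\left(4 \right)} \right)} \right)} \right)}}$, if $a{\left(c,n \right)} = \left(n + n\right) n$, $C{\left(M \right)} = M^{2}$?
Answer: $\frac{1}{392} \approx 0.002551$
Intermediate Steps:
$P{\left(m \right)} = -4 + m$
$E{\left(d \right)} = \sqrt{d + \sqrt{2 + d}}$
$a{\left(c,n \right)} = 2 n^{2}$ ($a{\left(c,n \right)} = 2 n n = 2 n^{2}$)
$\frac{1}{a{\left(C{\left(8 \right)},u{\left(14,E{\left(P{\left(4 \right)} \right)} \right)} \right)}} = \frac{1}{2 \cdot 14^{2}} = \frac{1}{2 \cdot 196} = \frac{1}{392}$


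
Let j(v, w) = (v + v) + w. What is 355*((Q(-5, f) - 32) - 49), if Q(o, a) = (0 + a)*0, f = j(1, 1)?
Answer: -28755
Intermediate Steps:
j(v, w) = w + 2*v (j(v, w) = 2*v + w = w + 2*v)
f = 3 (f = 1 + 2*1 = 1 + 2 = 3)
Q(o, a) = 0 (Q(o, a) = a*0 = 0)
355*((Q(-5, f) - 32) - 49) = 355*((0 - 32) - 49) = 355*(-32 - 49) = 355*(-81) = -28755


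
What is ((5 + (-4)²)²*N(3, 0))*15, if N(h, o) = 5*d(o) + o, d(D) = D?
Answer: 0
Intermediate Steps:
N(h, o) = 6*o (N(h, o) = 5*o + o = 6*o)
((5 + (-4)²)²*N(3, 0))*15 = ((5 + (-4)²)²*(6*0))*15 = ((5 + 16)²*0)*15 = (21²*0)*15 = (441*0)*15 = 0*15 = 0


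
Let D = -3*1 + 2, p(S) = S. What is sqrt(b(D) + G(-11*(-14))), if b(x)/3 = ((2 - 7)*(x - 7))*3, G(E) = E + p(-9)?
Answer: sqrt(505) ≈ 22.472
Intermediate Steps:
D = -1 (D = -3 + 2 = -1)
G(E) = -9 + E (G(E) = E - 9 = -9 + E)
b(x) = 315 - 45*x (b(x) = 3*(((2 - 7)*(x - 7))*3) = 3*(-5*(-7 + x)*3) = 3*((35 - 5*x)*3) = 3*(105 - 15*x) = 315 - 45*x)
sqrt(b(D) + G(-11*(-14))) = sqrt((315 - 45*(-1)) + (-9 - 11*(-14))) = sqrt((315 + 45) + (-9 + 154)) = sqrt(360 + 145) = sqrt(505)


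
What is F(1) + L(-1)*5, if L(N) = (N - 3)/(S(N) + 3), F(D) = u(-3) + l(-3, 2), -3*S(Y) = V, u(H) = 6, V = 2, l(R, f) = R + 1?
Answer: -32/7 ≈ -4.5714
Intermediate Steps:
l(R, f) = 1 + R
S(Y) = -2/3 (S(Y) = -1/3*2 = -2/3)
F(D) = 4 (F(D) = 6 + (1 - 3) = 6 - 2 = 4)
L(N) = -9/7 + 3*N/7 (L(N) = (N - 3)/(-2/3 + 3) = (-3 + N)/(7/3) = (-3 + N)*(3/7) = -9/7 + 3*N/7)
F(1) + L(-1)*5 = 4 + (-9/7 + (3/7)*(-1))*5 = 4 + (-9/7 - 3/7)*5 = 4 - 12/7*5 = 4 - 60/7 = -32/7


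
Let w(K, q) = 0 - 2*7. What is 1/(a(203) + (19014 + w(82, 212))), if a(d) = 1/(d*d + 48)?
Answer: 41257/783883001 ≈ 5.2632e-5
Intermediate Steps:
w(K, q) = -14 (w(K, q) = 0 - 14 = -14)
a(d) = 1/(48 + d²) (a(d) = 1/(d² + 48) = 1/(48 + d²))
1/(a(203) + (19014 + w(82, 212))) = 1/(1/(48 + 203²) + (19014 - 14)) = 1/(1/(48 + 41209) + 19000) = 1/(1/41257 + 19000) = 1/(783883001/41257) = 41257/783883001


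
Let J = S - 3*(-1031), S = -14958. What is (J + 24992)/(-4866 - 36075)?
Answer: -13127/40941 ≈ -0.32063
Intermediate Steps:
J = -11865 (J = -14958 - 3*(-1031) = -14958 - 1*(-3093) = -14958 + 3093 = -11865)
(J + 24992)/(-4866 - 36075) = (-11865 + 24992)/(-4866 - 36075) = 13127/(-40941) = 13127*(-1/40941) = -13127/40941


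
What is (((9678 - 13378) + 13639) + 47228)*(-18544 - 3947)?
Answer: -1285742997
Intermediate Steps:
(((9678 - 13378) + 13639) + 47228)*(-18544 - 3947) = ((-3700 + 13639) + 47228)*(-22491) = (9939 + 47228)*(-22491) = 57167*(-22491) = -1285742997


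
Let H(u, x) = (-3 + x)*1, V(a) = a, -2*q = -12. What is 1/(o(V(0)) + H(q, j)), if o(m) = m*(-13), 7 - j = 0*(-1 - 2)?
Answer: ¼ ≈ 0.25000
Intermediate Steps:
q = 6 (q = -½*(-12) = 6)
j = 7 (j = 7 - 0*(-1 - 2) = 7 - 0*(-3) = 7 - 1*0 = 7 + 0 = 7)
o(m) = -13*m
H(u, x) = -3 + x
1/(o(V(0)) + H(q, j)) = 1/(-13*0 + (-3 + 7)) = 1/(0 + 4) = 1/4 = ¼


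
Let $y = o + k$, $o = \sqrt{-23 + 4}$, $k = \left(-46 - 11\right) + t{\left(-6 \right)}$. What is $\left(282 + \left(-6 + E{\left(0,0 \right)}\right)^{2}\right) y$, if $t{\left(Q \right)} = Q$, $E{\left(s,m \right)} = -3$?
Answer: $-22869 + 363 i \sqrt{19} \approx -22869.0 + 1582.3 i$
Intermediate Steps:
$k = -63$ ($k = \left(-46 - 11\right) - 6 = -57 - 6 = -63$)
$o = i \sqrt{19}$ ($o = \sqrt{-19} = i \sqrt{19} \approx 4.3589 i$)
$y = -63 + i \sqrt{19}$ ($y = i \sqrt{19} - 63 = -63 + i \sqrt{19} \approx -63.0 + 4.3589 i$)
$\left(282 + \left(-6 + E{\left(0,0 \right)}\right)^{2}\right) y = \left(282 + \left(-6 - 3\right)^{2}\right) \left(-63 + i \sqrt{19}\right) = \left(282 + \left(-9\right)^{2}\right) \left(-63 + i \sqrt{19}\right) = \left(282 + 81\right) \left(-63 + i \sqrt{19}\right) = 363 \left(-63 + i \sqrt{19}\right) = -22869 + 363 i \sqrt{19}$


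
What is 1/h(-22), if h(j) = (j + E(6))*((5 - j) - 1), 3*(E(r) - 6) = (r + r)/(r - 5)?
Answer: -1/312 ≈ -0.0032051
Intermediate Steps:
E(r) = 6 + 2*r/(3*(-5 + r)) (E(r) = 6 + ((r + r)/(r - 5))/3 = 6 + ((2*r)/(-5 + r))/3 = 6 + (2*r/(-5 + r))/3 = 6 + 2*r/(3*(-5 + r)))
h(j) = (4 - j)*(10 + j) (h(j) = (j + 10*(-9 + 2*6)/(3*(-5 + 6)))*((5 - j) - 1) = (j + (10/3)*(-9 + 12)/1)*(4 - j) = (j + (10/3)*1*3)*(4 - j) = (j + 10)*(4 - j) = (10 + j)*(4 - j) = (4 - j)*(10 + j))
1/h(-22) = 1/(40 - 1*(-22)**2 - 6*(-22)) = 1/(40 - 1*484 + 132) = 1/(40 - 484 + 132) = 1/(-312) = -1/312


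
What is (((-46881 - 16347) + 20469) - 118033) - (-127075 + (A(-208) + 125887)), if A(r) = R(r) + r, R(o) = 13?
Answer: -159409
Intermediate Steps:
A(r) = 13 + r
(((-46881 - 16347) + 20469) - 118033) - (-127075 + (A(-208) + 125887)) = (((-46881 - 16347) + 20469) - 118033) - (-127075 + ((13 - 208) + 125887)) = ((-63228 + 20469) - 118033) - (-127075 + (-195 + 125887)) = (-42759 - 118033) - (-127075 + 125692) = -160792 - 1*(-1383) = -160792 + 1383 = -159409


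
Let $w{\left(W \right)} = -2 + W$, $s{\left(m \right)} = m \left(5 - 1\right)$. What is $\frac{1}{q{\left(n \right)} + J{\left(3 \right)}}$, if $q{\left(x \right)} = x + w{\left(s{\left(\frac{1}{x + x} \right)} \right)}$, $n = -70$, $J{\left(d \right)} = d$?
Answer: $- \frac{35}{2416} \approx -0.014487$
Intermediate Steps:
$s{\left(m \right)} = 4 m$ ($s{\left(m \right)} = m 4 = 4 m$)
$q{\left(x \right)} = -2 + x + \frac{2}{x}$ ($q{\left(x \right)} = x - \left(2 - \frac{4}{x + x}\right) = x - \left(2 - \frac{4}{2 x}\right) = x - \left(2 - 4 \frac{1}{2 x}\right) = x - \left(2 - \frac{2}{x}\right) = -2 + x + \frac{2}{x}$)
$\frac{1}{q{\left(n \right)} + J{\left(3 \right)}} = \frac{1}{\left(-2 - 70 + \frac{2}{-70}\right) + 3} = \frac{1}{\left(-2 - 70 + 2 \left(- \frac{1}{70}\right)\right) + 3} = \frac{1}{\left(-2 - 70 - \frac{1}{35}\right) + 3} = \frac{1}{- \frac{2521}{35} + 3} = \frac{1}{- \frac{2416}{35}} = - \frac{35}{2416}$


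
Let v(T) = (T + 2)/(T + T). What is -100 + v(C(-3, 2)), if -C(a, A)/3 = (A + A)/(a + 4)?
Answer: -1195/12 ≈ -99.583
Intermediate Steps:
C(a, A) = -6*A/(4 + a) (C(a, A) = -3*(A + A)/(a + 4) = -3*2*A/(4 + a) = -6*A/(4 + a))
v(T) = (2 + T)/(2*T) (v(T) = (2 + T)/((2*T)) = (2 + T)*(1/(2*T)) = (2 + T)/(2*T))
-100 + v(C(-3, 2)) = -100 + (2 - 6*2/(4 - 3))/(2*((-6*2/(4 - 3)))) = -100 + (2 - 6*2/1)/(2*((-6*2/1))) = -100 + (2 - 6*2*1)/(2*((-6*2*1))) = -100 + (½)*(2 - 12)/(-12) = -100 + (½)*(-1/12)*(-10) = -100 + 5/12 = -1195/12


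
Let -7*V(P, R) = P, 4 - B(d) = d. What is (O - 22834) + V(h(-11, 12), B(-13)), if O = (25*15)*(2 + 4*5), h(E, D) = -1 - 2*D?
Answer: -102063/7 ≈ -14580.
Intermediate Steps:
B(d) = 4 - d
V(P, R) = -P/7
O = 8250 (O = 375*(2 + 20) = 375*22 = 8250)
(O - 22834) + V(h(-11, 12), B(-13)) = (8250 - 22834) - (-1 - 2*12)/7 = -14584 - (-1 - 24)/7 = -14584 - ⅐*(-25) = -14584 + 25/7 = -102063/7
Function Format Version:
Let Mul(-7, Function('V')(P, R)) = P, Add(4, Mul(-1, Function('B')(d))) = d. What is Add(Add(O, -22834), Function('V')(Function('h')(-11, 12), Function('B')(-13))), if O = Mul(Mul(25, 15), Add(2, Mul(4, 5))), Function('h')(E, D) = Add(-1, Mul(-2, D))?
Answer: Rational(-102063, 7) ≈ -14580.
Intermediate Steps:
Function('B')(d) = Add(4, Mul(-1, d))
Function('V')(P, R) = Mul(Rational(-1, 7), P)
O = 8250 (O = Mul(375, Add(2, 20)) = Mul(375, 22) = 8250)
Add(Add(O, -22834), Function('V')(Function('h')(-11, 12), Function('B')(-13))) = Add(Add(8250, -22834), Mul(Rational(-1, 7), Add(-1, Mul(-2, 12)))) = Add(-14584, Mul(Rational(-1, 7), Add(-1, -24))) = Add(-14584, Mul(Rational(-1, 7), -25)) = Add(-14584, Rational(25, 7)) = Rational(-102063, 7)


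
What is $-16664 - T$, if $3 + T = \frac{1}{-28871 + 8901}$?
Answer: $- \frac{332720169}{19970} \approx -16661.0$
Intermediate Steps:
$T = - \frac{59911}{19970}$ ($T = -3 + \frac{1}{-28871 + 8901} = -3 + \frac{1}{-19970} = -3 - \frac{1}{19970} = - \frac{59911}{19970} \approx -3.0$)
$-16664 - T = -16664 - - \frac{59911}{19970} = -16664 + \frac{59911}{19970} = - \frac{332720169}{19970}$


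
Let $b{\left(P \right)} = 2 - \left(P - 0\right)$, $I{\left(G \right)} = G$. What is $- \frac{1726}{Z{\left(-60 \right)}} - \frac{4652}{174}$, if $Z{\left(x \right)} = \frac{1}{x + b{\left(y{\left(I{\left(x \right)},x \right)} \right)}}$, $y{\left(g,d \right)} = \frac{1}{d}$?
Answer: $\frac{87045673}{870} \approx 1.0005 \cdot 10^{5}$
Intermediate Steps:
$b{\left(P \right)} = 2 - P$ ($b{\left(P \right)} = 2 - \left(P + 0\right) = 2 - P$)
$Z{\left(x \right)} = \frac{1}{2 + x - \frac{1}{x}}$ ($Z{\left(x \right)} = \frac{1}{x + \left(2 - \frac{1}{x}\right)} = \frac{1}{2 + x - \frac{1}{x}}$)
$- \frac{1726}{Z{\left(-60 \right)}} - \frac{4652}{174} = - \frac{1726}{\left(-60\right) \frac{1}{-1 + \left(-60\right)^{2} + 2 \left(-60\right)}} - \frac{4652}{174} = - \frac{1726}{\left(-60\right) \frac{1}{-1 + 3600 - 120}} - \frac{2326}{87} = - \frac{1726}{\left(-60\right) \frac{1}{3479}} - \frac{2326}{87} = - \frac{1726}{- \frac{60}{3479}} - \frac{2326}{87} = \left(-1726\right) \left(- \frac{3479}{60}\right) - \frac{2326}{87} = \frac{3002377}{30} - \frac{2326}{87} = \frac{87045673}{870}$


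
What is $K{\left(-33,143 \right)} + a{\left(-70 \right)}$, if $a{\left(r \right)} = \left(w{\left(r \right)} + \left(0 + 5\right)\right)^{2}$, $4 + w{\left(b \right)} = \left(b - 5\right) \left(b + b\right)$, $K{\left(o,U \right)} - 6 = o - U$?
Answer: $110270831$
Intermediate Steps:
$K{\left(o,U \right)} = 6 + o - U$ ($K{\left(o,U \right)} = 6 - \left(U - o\right) = 6 + o - U$)
$w{\left(b \right)} = -4 + 2 b \left(-5 + b\right)$ ($w{\left(b \right)} = -4 + \left(b - 5\right) \left(b + b\right) = -4 + \left(-5 + b\right) 2 b = -4 + 2 b \left(-5 + b\right)$)
$a{\left(r \right)} = \left(1 - 10 r + 2 r^{2}\right)^{2}$ ($a{\left(r \right)} = \left(\left(-4 - 10 r + 2 r^{2}\right) + \left(0 + 5\right)\right)^{2} = \left(\left(-4 - 10 r + 2 r^{2}\right) + 5\right)^{2} = \left(1 - 10 r + 2 r^{2}\right)^{2}$)
$K{\left(-33,143 \right)} + a{\left(-70 \right)} = \left(6 - 33 - 143\right) + \left(1 - -700 + 2 \left(-70\right)^{2}\right)^{2} = \left(6 - 33 - 143\right) + \left(1 + 700 + 2 \cdot 4900\right)^{2} = -170 + \left(1 + 700 + 9800\right)^{2} = -170 + 10501^{2} = -170 + 110271001 = 110270831$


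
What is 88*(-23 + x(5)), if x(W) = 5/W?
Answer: -1936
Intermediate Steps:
88*(-23 + x(5)) = 88*(-23 + 5/5) = 88*(-23 + 5*(⅕)) = 88*(-23 + 1) = 88*(-22) = -1936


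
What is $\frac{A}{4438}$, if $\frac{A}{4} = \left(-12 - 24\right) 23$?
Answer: $- \frac{1656}{2219} \approx -0.74628$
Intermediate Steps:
$A = -3312$ ($A = 4 \left(-12 - 24\right) 23 = 4 \left(\left(-36\right) 23\right) = 4 \left(-828\right) = -3312$)
$\frac{A}{4438} = - \frac{3312}{4438} = \left(-3312\right) \frac{1}{4438} = - \frac{1656}{2219}$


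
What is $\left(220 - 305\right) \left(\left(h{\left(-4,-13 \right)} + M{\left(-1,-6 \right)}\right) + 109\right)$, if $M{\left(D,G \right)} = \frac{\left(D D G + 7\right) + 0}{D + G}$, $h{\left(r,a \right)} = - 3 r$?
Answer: $- \frac{71910}{7} \approx -10273.0$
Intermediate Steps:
$M{\left(D,G \right)} = \frac{7 + G D^{2}}{D + G}$ ($M{\left(D,G \right)} = \frac{\left(D^{2} G + 7\right) + 0}{D + G} = \frac{\left(G D^{2} + 7\right) + 0}{D + G} = \frac{\left(7 + G D^{2}\right) + 0}{D + G} = \frac{7 + G D^{2}}{D + G}$)
$\left(220 - 305\right) \left(\left(h{\left(-4,-13 \right)} + M{\left(-1,-6 \right)}\right) + 109\right) = \left(220 - 305\right) \left(\left(\left(-3\right) \left(-4\right) + \frac{7 - 6 \left(-1\right)^{2}}{-1 - 6}\right) + 109\right) = - 85 \left(\left(12 + \frac{7 - 6}{-7}\right) + 109\right) = - 85 \left(\left(12 - \frac{7 - 6}{7}\right) + 109\right) = - 85 \left(\left(12 - \frac{1}{7}\right) + 109\right) = - 85 \left(\frac{83}{7} + 109\right) = \left(-85\right) \frac{846}{7} = - \frac{71910}{7}$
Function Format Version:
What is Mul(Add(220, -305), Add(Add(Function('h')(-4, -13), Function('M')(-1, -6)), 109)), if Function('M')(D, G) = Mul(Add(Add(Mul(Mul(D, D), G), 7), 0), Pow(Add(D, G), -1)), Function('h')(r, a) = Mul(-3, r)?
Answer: Rational(-71910, 7) ≈ -10273.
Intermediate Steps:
Function('M')(D, G) = Mul(Pow(Add(D, G), -1), Add(7, Mul(G, Pow(D, 2)))) (Function('M')(D, G) = Mul(Add(Add(Mul(Pow(D, 2), G), 7), 0), Pow(Add(D, G), -1)) = Mul(Add(Add(Mul(G, Pow(D, 2)), 7), 0), Pow(Add(D, G), -1)) = Mul(Add(Add(7, Mul(G, Pow(D, 2))), 0), Pow(Add(D, G), -1)) = Mul(Add(7, Mul(G, Pow(D, 2))), Pow(Add(D, G), -1)) = Mul(Pow(Add(D, G), -1), Add(7, Mul(G, Pow(D, 2)))))
Mul(Add(220, -305), Add(Add(Function('h')(-4, -13), Function('M')(-1, -6)), 109)) = Mul(Add(220, -305), Add(Add(Mul(-3, -4), Mul(Pow(Add(-1, -6), -1), Add(7, Mul(-6, Pow(-1, 2))))), 109)) = Mul(-85, Add(Add(12, Mul(Pow(-7, -1), Add(7, Mul(-6, 1)))), 109)) = Mul(-85, Add(Add(12, Mul(Rational(-1, 7), Add(7, -6))), 109)) = Mul(-85, Add(Add(12, Mul(Rational(-1, 7), 1)), 109)) = Mul(-85, Add(Add(12, Rational(-1, 7)), 109)) = Mul(-85, Add(Rational(83, 7), 109)) = Mul(-85, Rational(846, 7)) = Rational(-71910, 7)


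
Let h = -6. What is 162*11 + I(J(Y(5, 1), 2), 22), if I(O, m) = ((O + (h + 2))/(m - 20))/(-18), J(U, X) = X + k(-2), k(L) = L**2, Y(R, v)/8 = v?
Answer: 32075/18 ≈ 1781.9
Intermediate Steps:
Y(R, v) = 8*v
J(U, X) = 4 + X (J(U, X) = X + (-2)**2 = X + 4 = 4 + X)
I(O, m) = -(-4 + O)/(18*(-20 + m)) (I(O, m) = ((O + (-6 + 2))/(m - 20))/(-18) = ((O - 4)/(-20 + m))*(-1/18) = ((-4 + O)/(-20 + m))*(-1/18) = -(-4 + O)/(18*(-20 + m)))
162*11 + I(J(Y(5, 1), 2), 22) = 162*11 + (4 - (4 + 2))/(18*(-20 + 22)) = 1782 + (1/18)*(4 - 1*6)/2 = 1782 + (1/18)*(1/2)*(4 - 6) = 1782 + (1/18)*(1/2)*(-2) = 1782 - 1/18 = 32075/18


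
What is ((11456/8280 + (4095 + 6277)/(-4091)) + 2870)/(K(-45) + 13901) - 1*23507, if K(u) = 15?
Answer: -692544448502489/29461459230 ≈ -23507.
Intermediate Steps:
((11456/8280 + (4095 + 6277)/(-4091)) + 2870)/(K(-45) + 13901) - 1*23507 = ((11456/8280 + (4095 + 6277)/(-4091)) + 2870)/(15 + 13901) - 1*23507 = ((11456*(1/8280) + 10372*(-1/4091)) + 2870)/13916 - 23507 = ((1432/1035 - 10372/4091) + 2870)*(1/13916) - 23507 = (-4876708/4234185 + 2870)*(1/13916) - 23507 = (12147234242/4234185)*(1/13916) - 23507 = 6073617121/29461459230 - 23507 = -692544448502489/29461459230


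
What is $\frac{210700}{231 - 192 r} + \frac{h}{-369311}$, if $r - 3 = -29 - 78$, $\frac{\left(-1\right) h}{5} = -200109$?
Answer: $\frac{57603819245}{7459712889} \approx 7.722$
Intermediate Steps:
$h = 1000545$ ($h = \left(-5\right) \left(-200109\right) = 1000545$)
$r = -104$ ($r = 3 - 107 = -104$)
$\frac{210700}{231 - 192 r} + \frac{h}{-369311} = \frac{210700}{231 - -19968} + \frac{1000545}{-369311} = \frac{210700}{231 + 19968} + 1000545 \left(- \frac{1}{369311}\right) = \frac{210700}{20199} - \frac{1000545}{369311} = \frac{57603819245}{7459712889}$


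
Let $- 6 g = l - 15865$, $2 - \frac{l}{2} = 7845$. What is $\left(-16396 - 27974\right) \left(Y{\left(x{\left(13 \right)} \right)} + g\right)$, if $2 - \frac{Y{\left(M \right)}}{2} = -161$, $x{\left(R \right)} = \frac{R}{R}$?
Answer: $-247784265$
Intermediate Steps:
$l = -15686$ ($l = 4 - 15690 = -15686$)
$x{\left(R \right)} = 1$
$Y{\left(M \right)} = 326$ ($Y{\left(M \right)} = 4 - -322 = 4 + 322 = 326$)
$g = \frac{10517}{2}$ ($g = - \frac{-15686 - 15865}{6} = \left(- \frac{1}{6}\right) \left(-31551\right) = \frac{10517}{2} \approx 5258.5$)
$\left(-16396 - 27974\right) \left(Y{\left(x{\left(13 \right)} \right)} + g\right) = \left(-16396 - 27974\right) \left(326 + \frac{10517}{2}\right) = \left(-44370\right) \frac{11169}{2} = -247784265$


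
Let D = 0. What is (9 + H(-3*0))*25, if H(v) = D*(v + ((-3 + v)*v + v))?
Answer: 225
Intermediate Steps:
H(v) = 0 (H(v) = 0*(v + ((-3 + v)*v + v)) = 0*(v + (v*(-3 + v) + v)) = 0*(v + (v + v*(-3 + v))) = 0*(2*v + v*(-3 + v)) = 0)
(9 + H(-3*0))*25 = (9 + 0)*25 = 9*25 = 225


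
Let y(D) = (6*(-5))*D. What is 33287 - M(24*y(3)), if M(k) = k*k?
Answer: -4632313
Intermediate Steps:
y(D) = -30*D
M(k) = k**2
33287 - M(24*y(3)) = 33287 - (24*(-30*3))**2 = 33287 - (24*(-90))**2 = 33287 - 1*(-2160)**2 = 33287 - 1*4665600 = 33287 - 4665600 = -4632313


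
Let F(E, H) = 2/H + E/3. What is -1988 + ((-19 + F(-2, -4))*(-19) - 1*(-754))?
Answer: -5105/6 ≈ -850.83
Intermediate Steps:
F(E, H) = 2/H + E/3 (F(E, H) = 2/H + E*(⅓) = 2/H + E/3)
-1988 + ((-19 + F(-2, -4))*(-19) - 1*(-754)) = -1988 + ((-19 + (2/(-4) + (⅓)*(-2)))*(-19) - 1*(-754)) = -1988 + ((-19 + (2*(-¼) - ⅔))*(-19) + 754) = -1988 + ((-19 + (-½ - ⅔))*(-19) + 754) = -1988 + ((-19 - 7/6)*(-19) + 754) = -1988 + (-121/6*(-19) + 754) = -1988 + (2299/6 + 754) = -1988 + 6823/6 = -5105/6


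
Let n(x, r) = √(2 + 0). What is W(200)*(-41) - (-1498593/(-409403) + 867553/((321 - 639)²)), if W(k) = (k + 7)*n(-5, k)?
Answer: -11784244637/962801604 - 8487*√2 ≈ -12015.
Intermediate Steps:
n(x, r) = √2
W(k) = √2*(7 + k) (W(k) = (k + 7)*√2 = (7 + k)*√2 = √2*(7 + k))
W(200)*(-41) - (-1498593/(-409403) + 867553/((321 - 639)²)) = (√2*(7 + 200))*(-41) - (-1498593/(-409403) + 867553/((321 - 639)²)) = (√2*207)*(-41) - (-1498593*(-1/409403) + 867553/((-318)²)) = (207*√2)*(-41) - (34851/9521 + 867553/101124) = -8487*√2 - (34851/9521 + 867553*(1/101124)) = -8487*√2 - (34851/9521 + 867553/101124) = -8487*√2 - 1*11784244637/962801604 = -8487*√2 - 11784244637/962801604 = -11784244637/962801604 - 8487*√2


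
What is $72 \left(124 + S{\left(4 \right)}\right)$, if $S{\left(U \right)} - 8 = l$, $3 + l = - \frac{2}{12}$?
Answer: $9276$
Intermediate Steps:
$l = - \frac{19}{6}$ ($l = -3 - \frac{2}{12} = -3 - \frac{1}{6} = - \frac{19}{6} \approx -3.1667$)
$S{\left(U \right)} = \frac{29}{6}$ ($S{\left(U \right)} = 8 - \frac{19}{6} = \frac{29}{6}$)
$72 \left(124 + S{\left(4 \right)}\right) = 72 \left(124 + \frac{29}{6}\right) = 72 \cdot \frac{773}{6} = 9276$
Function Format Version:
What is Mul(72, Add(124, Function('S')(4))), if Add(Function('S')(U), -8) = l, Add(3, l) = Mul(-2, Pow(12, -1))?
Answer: 9276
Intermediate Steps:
l = Rational(-19, 6) (l = Add(-3, Mul(-2, Pow(12, -1))) = Add(-3, Mul(-2, Rational(1, 12))) = Add(-3, Rational(-1, 6)) = Rational(-19, 6) ≈ -3.1667)
Function('S')(U) = Rational(29, 6) (Function('S')(U) = Add(8, Rational(-19, 6)) = Rational(29, 6))
Mul(72, Add(124, Function('S')(4))) = Mul(72, Add(124, Rational(29, 6))) = Mul(72, Rational(773, 6)) = 9276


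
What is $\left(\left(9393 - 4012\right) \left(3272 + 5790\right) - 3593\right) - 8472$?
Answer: $48750557$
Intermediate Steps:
$\left(\left(9393 - 4012\right) \left(3272 + 5790\right) - 3593\right) - 8472 = \left(5381 \cdot 9062 - 3593\right) - 8472 = \left(48762622 - 3593\right) - 8472 = 48759029 - 8472 = 48750557$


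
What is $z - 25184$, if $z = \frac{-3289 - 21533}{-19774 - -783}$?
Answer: $- \frac{68320646}{2713} \approx -25183.0$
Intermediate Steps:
$z = \frac{3546}{2713}$ ($z = - \frac{24822}{-19774 + \left(-1934 + 2717\right)} = - \frac{24822}{-19774 + 783} = - \frac{24822}{-18991} = \left(-24822\right) \left(- \frac{1}{18991}\right) = \frac{3546}{2713} \approx 1.307$)
$z - 25184 = \frac{3546}{2713} - 25184 = - \frac{68320646}{2713}$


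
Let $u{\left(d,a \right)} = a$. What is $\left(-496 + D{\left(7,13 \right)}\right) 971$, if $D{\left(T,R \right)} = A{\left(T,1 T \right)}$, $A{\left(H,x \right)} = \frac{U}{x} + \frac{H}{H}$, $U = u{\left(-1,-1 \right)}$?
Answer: $- \frac{3365486}{7} \approx -4.8078 \cdot 10^{5}$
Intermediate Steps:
$U = -1$
$A{\left(H,x \right)} = 1 - \frac{1}{x}$ ($A{\left(H,x \right)} = - \frac{1}{x} + \frac{H}{H} = - \frac{1}{x} + 1 = 1 - \frac{1}{x}$)
$D{\left(T,R \right)} = \frac{-1 + T}{T}$ ($D{\left(T,R \right)} = \frac{-1 + 1 T}{1 T} = \frac{-1 + T}{T}$)
$\left(-496 + D{\left(7,13 \right)}\right) 971 = \left(-496 + \frac{-1 + 7}{7}\right) 971 = \left(-496 + \frac{1}{7} \cdot 6\right) 971 = \left(-496 + \frac{6}{7}\right) 971 = \left(- \frac{3466}{7}\right) 971 = - \frac{3365486}{7}$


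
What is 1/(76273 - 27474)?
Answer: 1/48799 ≈ 2.0492e-5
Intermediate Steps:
1/(76273 - 27474) = 1/48799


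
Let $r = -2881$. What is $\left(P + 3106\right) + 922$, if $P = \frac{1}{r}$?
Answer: $\frac{11604667}{2881} \approx 4028.0$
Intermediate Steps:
$P = - \frac{1}{2881}$ ($P = \frac{1}{-2881} = - \frac{1}{2881} \approx -0.0003471$)
$\left(P + 3106\right) + 922 = \left(- \frac{1}{2881} + 3106\right) + 922 = \frac{8948385}{2881} + 922 = \frac{11604667}{2881}$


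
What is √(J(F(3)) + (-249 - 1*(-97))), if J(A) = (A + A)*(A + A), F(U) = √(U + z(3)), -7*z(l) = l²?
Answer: 2*I*√1778/7 ≈ 12.048*I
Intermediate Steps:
z(l) = -l²/7
F(U) = √(-9/7 + U) (F(U) = √(U - ⅐*3²) = √(U - ⅐*9) = √(U - 9/7) = √(-9/7 + U))
J(A) = 4*A² (J(A) = (2*A)*(2*A) = 4*A²)
√(J(F(3)) + (-249 - 1*(-97))) = √(4*(√(-63 + 49*3)/7)² + (-249 - 1*(-97))) = √(4*(√(-63 + 147)/7)² + (-249 + 97)) = √(4*(√84/7)² - 152) = √(4*((2*√21)/7)² - 152) = √(4*(2*√21/7)² - 152) = √(4*(12/7) - 152) = √(48/7 - 152) = √(-1016/7) = 2*I*√1778/7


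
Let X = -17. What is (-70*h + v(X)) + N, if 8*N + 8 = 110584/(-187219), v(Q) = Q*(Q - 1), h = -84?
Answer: 1157935692/187219 ≈ 6184.9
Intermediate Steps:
v(Q) = Q*(-1 + Q)
N = -201042/187219 (N = -1 + (110584/(-187219))/8 = -1 + (110584*(-1/187219))/8 = -1 + (⅛)*(-110584/187219) = -1 - 13823/187219 = -201042/187219 ≈ -1.0738)
(-70*h + v(X)) + N = (-70*(-84) - 17*(-1 - 17)) - 201042/187219 = (5880 - 17*(-18)) - 201042/187219 = (5880 + 306) - 201042/187219 = 6186 - 201042/187219 = 1157935692/187219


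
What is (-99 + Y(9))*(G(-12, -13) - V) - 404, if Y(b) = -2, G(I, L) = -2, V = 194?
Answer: 19392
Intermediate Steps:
(-99 + Y(9))*(G(-12, -13) - V) - 404 = (-99 - 2)*(-2 - 1*194) - 404 = -101*(-2 - 194) - 404 = -101*(-196) - 404 = 19796 - 404 = 19392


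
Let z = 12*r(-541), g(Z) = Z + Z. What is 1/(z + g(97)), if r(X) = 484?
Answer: 1/6002 ≈ 0.00016661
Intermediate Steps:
g(Z) = 2*Z
z = 5808 (z = 12*484 = 5808)
1/(z + g(97)) = 1/(5808 + 2*97) = 1/(5808 + 194) = 1/6002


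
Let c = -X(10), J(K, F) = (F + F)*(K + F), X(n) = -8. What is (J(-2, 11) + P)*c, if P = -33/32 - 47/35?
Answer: 219101/140 ≈ 1565.0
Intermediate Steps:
J(K, F) = 2*F*(F + K) (J(K, F) = (2*F)*(F + K) = 2*F*(F + K))
c = 8 (c = -1*(-8) = 8)
P = -2659/1120 (P = -33*1/32 - 47*1/35 = -33/32 - 47/35 = -2659/1120 ≈ -2.3741)
(J(-2, 11) + P)*c = (2*11*(11 - 2) - 2659/1120)*8 = (2*11*9 - 2659/1120)*8 = (198 - 2659/1120)*8 = (219101/1120)*8 = 219101/140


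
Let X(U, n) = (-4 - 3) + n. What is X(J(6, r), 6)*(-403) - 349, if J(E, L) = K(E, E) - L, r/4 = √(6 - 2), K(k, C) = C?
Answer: 54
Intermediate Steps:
r = 8 (r = 4*√(6 - 2) = 4*√4 = 4*2 = 8)
J(E, L) = E - L
X(U, n) = -7 + n
X(J(6, r), 6)*(-403) - 349 = (-7 + 6)*(-403) - 349 = -1*(-403) - 349 = 403 - 349 = 54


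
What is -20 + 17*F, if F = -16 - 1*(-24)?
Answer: 116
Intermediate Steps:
F = 8 (F = -16 + 24 = 8)
-20 + 17*F = -20 + 17*8 = -20 + 136 = 116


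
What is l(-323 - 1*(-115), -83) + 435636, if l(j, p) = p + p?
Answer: 435470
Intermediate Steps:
l(j, p) = 2*p
l(-323 - 1*(-115), -83) + 435636 = 2*(-83) + 435636 = -166 + 435636 = 435470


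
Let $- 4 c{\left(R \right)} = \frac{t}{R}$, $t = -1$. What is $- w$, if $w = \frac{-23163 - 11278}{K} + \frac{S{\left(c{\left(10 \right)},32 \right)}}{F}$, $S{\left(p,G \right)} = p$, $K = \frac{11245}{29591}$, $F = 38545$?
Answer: $\frac{24174086927147}{266731400} \approx 90631.0$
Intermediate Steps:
$K = \frac{11245}{29591}$ ($K = 11245 \cdot \frac{1}{29591} = \frac{11245}{29591} \approx 0.38001$)
$c{\left(R \right)} = \frac{1}{4 R}$ ($c{\left(R \right)} = - \frac{\left(-1\right) \frac{1}{R}}{4} = \frac{1}{4 R}$)
$w = - \frac{24174086927147}{266731400}$ ($w = \frac{-23163 - 11278}{\frac{11245}{29591}} + \frac{\frac{1}{4} \cdot \frac{1}{10}}{38545} = \left(-23163 - 11278\right) \frac{29591}{11245} + \frac{1}{4} \cdot \frac{1}{10} \cdot \frac{1}{38545} = \left(-34441\right) \frac{29591}{11245} + \frac{1}{40} \cdot \frac{1}{38545} = - \frac{1019143631}{11245} + \frac{1}{1541800} = - \frac{24174086927147}{266731400} \approx -90631.0$)
$- w = \left(-1\right) \left(- \frac{24174086927147}{266731400}\right) = \frac{24174086927147}{266731400}$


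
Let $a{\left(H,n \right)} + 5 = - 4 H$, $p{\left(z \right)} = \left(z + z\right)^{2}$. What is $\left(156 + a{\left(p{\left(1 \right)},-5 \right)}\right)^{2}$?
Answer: $18225$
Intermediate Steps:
$p{\left(z \right)} = 4 z^{2}$ ($p{\left(z \right)} = \left(2 z\right)^{2} = 4 z^{2}$)
$a{\left(H,n \right)} = -5 - 4 H$
$\left(156 + a{\left(p{\left(1 \right)},-5 \right)}\right)^{2} = \left(156 - \left(5 + 4 \cdot 4 \cdot 1^{2}\right)\right)^{2} = \left(156 - \left(5 + 4 \cdot 4 \cdot 1\right)\right)^{2} = \left(156 - 21\right)^{2} = 135^{2} = 18225$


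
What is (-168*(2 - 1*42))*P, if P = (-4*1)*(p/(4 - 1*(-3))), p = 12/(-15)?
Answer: 3072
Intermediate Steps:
p = -4/5 (p = 12*(-1/15) = -4/5 ≈ -0.80000)
P = 16/35 (P = (-4*1)*(-4/(5*(4 - 1*(-3)))) = -(-16)/(5*(4 + 3)) = -(-16)/(5*7) = -4*(-4/35) = 16/35 ≈ 0.45714)
(-168*(2 - 1*42))*P = -168*(2 - 1*42)*(16/35) = -168*(2 - 42)*(16/35) = -168*(-40)*(16/35) = 6720*(16/35) = 3072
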